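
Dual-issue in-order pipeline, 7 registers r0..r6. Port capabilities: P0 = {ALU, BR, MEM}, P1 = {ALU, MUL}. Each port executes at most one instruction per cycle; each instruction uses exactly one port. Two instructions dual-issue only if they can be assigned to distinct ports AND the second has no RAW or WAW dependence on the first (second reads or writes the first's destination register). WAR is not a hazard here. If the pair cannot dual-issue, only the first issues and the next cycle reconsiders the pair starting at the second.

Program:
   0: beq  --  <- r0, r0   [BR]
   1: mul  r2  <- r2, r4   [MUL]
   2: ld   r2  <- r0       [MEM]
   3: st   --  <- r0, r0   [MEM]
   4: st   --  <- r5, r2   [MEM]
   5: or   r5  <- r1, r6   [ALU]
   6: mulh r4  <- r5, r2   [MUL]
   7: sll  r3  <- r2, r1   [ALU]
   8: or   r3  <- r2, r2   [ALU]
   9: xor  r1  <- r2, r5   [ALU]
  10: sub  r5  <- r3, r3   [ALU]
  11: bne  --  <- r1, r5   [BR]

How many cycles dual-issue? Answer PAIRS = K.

PAIRS = 4

#0 head=0: beq+mul i0/i1 dual
#1 head=2: ld i2 no-port MEM/MEM
#2 head=3: st i3 no-port MEM/MEM
#3 head=4: st+or i4/i5 dual
#4 head=6: mulh+sll i6/i7 dual
#5 head=8: or+xor i8/i9 dual
#6 head=10: sub i10 RAW r5
#7 head=11: bne i11 tail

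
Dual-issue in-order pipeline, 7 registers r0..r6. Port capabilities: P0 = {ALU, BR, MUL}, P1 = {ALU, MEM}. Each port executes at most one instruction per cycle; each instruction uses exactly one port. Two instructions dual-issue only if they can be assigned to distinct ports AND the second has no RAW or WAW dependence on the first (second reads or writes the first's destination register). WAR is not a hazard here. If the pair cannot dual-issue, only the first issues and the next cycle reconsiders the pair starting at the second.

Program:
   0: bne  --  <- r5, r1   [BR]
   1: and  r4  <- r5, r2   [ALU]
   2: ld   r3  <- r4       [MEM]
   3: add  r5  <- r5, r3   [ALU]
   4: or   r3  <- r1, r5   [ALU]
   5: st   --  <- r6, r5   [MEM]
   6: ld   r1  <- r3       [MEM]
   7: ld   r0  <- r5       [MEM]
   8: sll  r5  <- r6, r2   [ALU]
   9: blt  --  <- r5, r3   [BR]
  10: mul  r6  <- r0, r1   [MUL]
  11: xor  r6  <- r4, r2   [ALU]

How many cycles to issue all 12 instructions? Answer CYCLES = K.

  cy0 -> i0&i1 (bne/and) dual
  cy1 -> i2 (ld) RAW r3
  cy2 -> i3 (add) RAW r5
  cy3 -> i4&i5 (or/st) dual
  cy4 -> i6 (ld) no-port MEM/MEM
  cy5 -> i7&i8 (ld/sll) dual
  cy6 -> i9 (blt) no-port BR/MUL
  cy7 -> i10 (mul) WAW r6
  cy8 -> i11 (xor) tail

CYCLES = 9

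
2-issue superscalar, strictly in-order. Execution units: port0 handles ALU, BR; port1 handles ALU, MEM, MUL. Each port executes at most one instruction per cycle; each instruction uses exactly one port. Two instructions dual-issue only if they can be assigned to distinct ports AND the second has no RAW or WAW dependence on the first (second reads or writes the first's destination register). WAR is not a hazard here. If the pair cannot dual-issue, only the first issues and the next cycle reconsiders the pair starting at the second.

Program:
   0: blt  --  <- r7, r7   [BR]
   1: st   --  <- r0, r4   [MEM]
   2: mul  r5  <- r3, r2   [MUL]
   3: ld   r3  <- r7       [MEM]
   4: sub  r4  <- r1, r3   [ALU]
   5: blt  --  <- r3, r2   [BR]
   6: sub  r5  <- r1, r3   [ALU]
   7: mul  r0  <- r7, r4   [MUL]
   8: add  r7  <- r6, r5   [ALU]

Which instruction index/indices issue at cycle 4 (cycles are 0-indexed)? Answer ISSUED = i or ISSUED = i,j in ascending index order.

t=0 i0,i1:blt/st ; 2-wide
t=1 i2:mul ; no-port MUL/MEM
t=2 i3:ld ; RAW r3
t=3 i4,i5:sub/blt ; 2-wide
t=4 i6,i7:sub/mul ; 2-wide
t=5 i8:add ; tail

ISSUED = 6,7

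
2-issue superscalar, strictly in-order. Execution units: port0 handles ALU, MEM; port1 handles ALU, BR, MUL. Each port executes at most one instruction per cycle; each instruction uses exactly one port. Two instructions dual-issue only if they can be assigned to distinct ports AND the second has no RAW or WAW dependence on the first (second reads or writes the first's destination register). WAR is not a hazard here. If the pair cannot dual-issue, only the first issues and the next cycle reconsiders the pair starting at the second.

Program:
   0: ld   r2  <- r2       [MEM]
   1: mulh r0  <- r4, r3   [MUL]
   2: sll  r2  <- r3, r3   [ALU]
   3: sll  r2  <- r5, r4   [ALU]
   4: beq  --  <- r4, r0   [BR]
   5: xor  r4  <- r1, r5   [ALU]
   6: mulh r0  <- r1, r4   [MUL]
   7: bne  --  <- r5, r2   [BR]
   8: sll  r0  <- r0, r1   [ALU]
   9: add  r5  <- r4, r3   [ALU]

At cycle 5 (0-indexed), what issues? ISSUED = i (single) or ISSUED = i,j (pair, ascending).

[0] i0+i1  ld+mulh  -- dual
[1] i2  sll  -- WAW r2
[2] i3+i4  sll+beq  -- dual
[3] i5  xor  -- RAW r4
[4] i6  mulh  -- no-port MUL/BR
[5] i7+i8  bne+sll  -- dual
[6] i9  add  -- tail

ISSUED = 7,8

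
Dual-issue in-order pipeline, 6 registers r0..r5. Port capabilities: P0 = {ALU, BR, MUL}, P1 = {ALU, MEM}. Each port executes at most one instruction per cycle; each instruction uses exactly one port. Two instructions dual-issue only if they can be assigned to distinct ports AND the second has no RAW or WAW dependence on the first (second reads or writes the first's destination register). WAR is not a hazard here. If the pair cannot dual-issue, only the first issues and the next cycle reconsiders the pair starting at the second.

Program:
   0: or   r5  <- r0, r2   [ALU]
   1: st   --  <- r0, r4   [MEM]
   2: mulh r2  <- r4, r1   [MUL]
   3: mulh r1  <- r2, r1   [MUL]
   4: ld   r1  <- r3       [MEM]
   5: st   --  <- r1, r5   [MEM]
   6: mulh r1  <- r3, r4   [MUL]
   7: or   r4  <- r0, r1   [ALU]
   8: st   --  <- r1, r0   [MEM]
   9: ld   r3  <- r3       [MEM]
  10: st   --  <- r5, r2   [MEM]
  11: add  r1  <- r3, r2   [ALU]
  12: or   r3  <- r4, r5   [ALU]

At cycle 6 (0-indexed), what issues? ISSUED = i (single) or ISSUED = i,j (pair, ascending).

ISSUED = 9

#0 head=0: or.ALU+st.MEM i0+i1 2-wide
#1 head=2: mulh.MUL i2 no-port MUL/MUL
#2 head=3: mulh.MUL i3 WAW r1
#3 head=4: ld.MEM i4 no-port MEM/MEM
#4 head=5: st.MEM+mulh.MUL i5+i6 2-wide
#5 head=7: or.ALU+st.MEM i7+i8 2-wide
#6 head=9: ld.MEM i9 no-port MEM/MEM
#7 head=10: st.MEM+add.ALU i10+i11 2-wide
#8 head=12: or.ALU i12 tail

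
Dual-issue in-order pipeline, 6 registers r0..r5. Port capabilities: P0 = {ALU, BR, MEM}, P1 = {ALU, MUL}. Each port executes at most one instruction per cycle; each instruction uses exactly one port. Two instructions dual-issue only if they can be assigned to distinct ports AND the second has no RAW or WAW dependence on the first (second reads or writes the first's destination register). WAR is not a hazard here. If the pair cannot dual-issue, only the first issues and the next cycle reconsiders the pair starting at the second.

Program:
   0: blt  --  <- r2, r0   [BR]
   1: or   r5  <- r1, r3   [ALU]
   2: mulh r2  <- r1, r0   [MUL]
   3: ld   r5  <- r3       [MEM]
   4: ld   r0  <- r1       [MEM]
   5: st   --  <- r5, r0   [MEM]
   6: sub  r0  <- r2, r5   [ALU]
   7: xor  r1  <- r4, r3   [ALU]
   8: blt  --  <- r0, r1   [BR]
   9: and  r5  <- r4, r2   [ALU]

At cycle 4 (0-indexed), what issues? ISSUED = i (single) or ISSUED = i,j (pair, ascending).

ISSUED = 7

#0 head=0: blt;or i0,i1 2-wide
#1 head=2: mulh;ld i2,i3 2-wide
#2 head=4: ld i4 no-port MEM/MEM
#3 head=5: st;sub i5,i6 2-wide
#4 head=7: xor i7 RAW r1
#5 head=8: blt;and i8,i9 2-wide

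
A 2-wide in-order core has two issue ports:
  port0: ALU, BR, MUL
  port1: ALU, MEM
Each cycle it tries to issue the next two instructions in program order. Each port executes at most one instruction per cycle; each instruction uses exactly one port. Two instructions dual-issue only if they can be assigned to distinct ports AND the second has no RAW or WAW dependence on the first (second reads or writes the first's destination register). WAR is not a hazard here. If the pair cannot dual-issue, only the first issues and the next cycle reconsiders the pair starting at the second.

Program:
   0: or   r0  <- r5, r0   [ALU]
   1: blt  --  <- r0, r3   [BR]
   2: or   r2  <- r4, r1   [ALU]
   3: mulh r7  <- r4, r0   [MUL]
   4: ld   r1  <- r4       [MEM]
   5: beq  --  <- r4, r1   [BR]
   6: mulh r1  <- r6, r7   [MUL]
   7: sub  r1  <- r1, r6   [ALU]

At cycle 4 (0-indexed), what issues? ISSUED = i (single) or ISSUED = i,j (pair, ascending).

  cy0 -> i0 (or.ALU) RAW r0
  cy1 -> i1/i2 (blt.BR;or.ALU) dual
  cy2 -> i3/i4 (mulh.MUL;ld.MEM) dual
  cy3 -> i5 (beq.BR) no-port BR/MUL
  cy4 -> i6 (mulh.MUL) RAW+WAW r1
  cy5 -> i7 (sub.ALU) tail

ISSUED = 6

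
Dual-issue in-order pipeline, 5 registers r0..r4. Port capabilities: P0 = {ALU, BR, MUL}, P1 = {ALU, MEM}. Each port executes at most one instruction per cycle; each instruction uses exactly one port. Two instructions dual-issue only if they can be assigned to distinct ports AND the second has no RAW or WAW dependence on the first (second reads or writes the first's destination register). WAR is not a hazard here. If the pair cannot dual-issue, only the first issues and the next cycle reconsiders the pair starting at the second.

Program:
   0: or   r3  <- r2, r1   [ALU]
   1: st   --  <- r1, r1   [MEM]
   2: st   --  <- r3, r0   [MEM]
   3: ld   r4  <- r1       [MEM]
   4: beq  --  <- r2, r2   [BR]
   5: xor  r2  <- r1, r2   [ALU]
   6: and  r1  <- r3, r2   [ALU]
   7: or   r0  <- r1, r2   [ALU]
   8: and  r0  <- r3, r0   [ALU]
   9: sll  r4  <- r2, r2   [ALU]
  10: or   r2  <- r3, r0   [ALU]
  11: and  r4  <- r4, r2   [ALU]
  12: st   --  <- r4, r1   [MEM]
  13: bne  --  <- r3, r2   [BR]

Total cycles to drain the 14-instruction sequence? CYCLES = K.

CYCLES = 10

#0 head=0: or st i0+i1 dual
#1 head=2: st i2 no-port MEM/MEM
#2 head=3: ld beq i3+i4 dual
#3 head=5: xor i5 RAW r2
#4 head=6: and i6 RAW r1
#5 head=7: or i7 RAW+WAW r0
#6 head=8: and sll i8+i9 dual
#7 head=10: or i10 RAW r2
#8 head=11: and i11 RAW r4
#9 head=12: st bne i12+i13 dual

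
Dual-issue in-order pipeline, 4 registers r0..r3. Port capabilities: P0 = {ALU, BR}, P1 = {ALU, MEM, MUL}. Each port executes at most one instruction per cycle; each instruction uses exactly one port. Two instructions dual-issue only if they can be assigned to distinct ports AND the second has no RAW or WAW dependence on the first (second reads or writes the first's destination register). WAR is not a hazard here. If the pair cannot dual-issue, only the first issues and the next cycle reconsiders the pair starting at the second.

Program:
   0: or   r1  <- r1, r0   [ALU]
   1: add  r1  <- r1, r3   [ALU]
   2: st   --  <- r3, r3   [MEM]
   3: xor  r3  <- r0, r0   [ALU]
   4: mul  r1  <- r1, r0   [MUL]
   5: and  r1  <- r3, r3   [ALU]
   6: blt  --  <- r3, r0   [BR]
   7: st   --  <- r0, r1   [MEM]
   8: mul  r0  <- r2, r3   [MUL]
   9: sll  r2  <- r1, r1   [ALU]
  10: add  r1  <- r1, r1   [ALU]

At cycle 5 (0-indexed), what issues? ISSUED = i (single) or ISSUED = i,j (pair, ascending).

ISSUED = 8,9

c0: i0 or  RAW+WAW r1
c1: i1/i2 add;st  pair
c2: i3/i4 xor;mul  pair
c3: i5/i6 and;blt  pair
c4: i7 st  no-port MEM/MUL
c5: i8/i9 mul;sll  pair
c6: i10 add  tail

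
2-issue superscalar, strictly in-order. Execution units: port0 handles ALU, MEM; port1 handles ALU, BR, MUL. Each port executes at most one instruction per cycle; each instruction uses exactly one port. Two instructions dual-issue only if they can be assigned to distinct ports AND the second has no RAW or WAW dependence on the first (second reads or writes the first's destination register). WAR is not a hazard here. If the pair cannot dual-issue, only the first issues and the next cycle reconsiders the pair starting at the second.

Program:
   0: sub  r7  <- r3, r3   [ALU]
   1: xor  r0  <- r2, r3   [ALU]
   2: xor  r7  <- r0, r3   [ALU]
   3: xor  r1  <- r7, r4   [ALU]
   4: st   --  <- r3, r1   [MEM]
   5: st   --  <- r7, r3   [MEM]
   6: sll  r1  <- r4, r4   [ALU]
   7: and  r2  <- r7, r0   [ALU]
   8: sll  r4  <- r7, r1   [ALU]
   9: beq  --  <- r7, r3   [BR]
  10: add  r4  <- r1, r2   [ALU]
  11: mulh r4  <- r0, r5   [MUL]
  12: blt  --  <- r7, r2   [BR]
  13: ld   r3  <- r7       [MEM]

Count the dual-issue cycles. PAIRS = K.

PAIRS = 5

0. sub+xor @i0,i1  | pair
1. xor @i2  | RAW r7
2. xor @i3  | RAW r1
3. st @i4  | no-port MEM/MEM
4. st+sll @i5,i6  | pair
5. and+sll @i7,i8  | pair
6. beq+add @i9,i10  | pair
7. mulh @i11  | no-port MUL/BR
8. blt+ld @i12,i13  | pair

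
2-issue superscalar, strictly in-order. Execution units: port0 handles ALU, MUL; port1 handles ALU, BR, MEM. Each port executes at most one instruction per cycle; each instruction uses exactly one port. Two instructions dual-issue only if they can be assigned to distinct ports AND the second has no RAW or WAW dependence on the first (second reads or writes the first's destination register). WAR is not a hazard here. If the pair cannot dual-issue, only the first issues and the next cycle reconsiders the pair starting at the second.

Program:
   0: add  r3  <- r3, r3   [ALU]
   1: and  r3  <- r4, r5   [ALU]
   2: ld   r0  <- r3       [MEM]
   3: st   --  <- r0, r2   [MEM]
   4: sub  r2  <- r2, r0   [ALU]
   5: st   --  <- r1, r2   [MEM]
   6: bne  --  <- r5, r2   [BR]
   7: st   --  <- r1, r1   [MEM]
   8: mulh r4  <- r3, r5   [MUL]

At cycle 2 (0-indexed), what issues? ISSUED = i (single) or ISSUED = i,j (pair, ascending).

[0] i0  add  -- WAW r3
[1] i1  and  -- RAW r3
[2] i2  ld  -- no-port MEM/MEM
[3] i3+i4  st+sub  -- 2-wide
[4] i5  st  -- no-port MEM/BR
[5] i6  bne  -- no-port BR/MEM
[6] i7+i8  st+mulh  -- 2-wide

ISSUED = 2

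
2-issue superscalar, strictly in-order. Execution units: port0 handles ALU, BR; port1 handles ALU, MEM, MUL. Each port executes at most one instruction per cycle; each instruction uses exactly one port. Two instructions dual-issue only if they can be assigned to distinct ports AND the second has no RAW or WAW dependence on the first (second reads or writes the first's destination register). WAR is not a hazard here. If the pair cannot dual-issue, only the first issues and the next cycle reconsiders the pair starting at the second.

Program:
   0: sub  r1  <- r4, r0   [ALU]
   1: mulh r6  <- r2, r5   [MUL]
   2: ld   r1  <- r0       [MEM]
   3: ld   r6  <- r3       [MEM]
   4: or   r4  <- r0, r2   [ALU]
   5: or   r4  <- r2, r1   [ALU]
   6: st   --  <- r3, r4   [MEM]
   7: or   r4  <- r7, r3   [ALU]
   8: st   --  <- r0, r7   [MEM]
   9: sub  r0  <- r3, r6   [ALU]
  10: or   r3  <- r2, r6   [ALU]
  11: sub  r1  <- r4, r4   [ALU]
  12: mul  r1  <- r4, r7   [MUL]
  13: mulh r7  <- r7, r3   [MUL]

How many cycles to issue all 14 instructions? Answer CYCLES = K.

c0: i0+i1 sub.ALU/mulh.MUL  2-wide
c1: i2 ld.MEM  no-port MEM/MEM
c2: i3+i4 ld.MEM/or.ALU  2-wide
c3: i5 or.ALU  RAW r4
c4: i6+i7 st.MEM/or.ALU  2-wide
c5: i8+i9 st.MEM/sub.ALU  2-wide
c6: i10+i11 or.ALU/sub.ALU  2-wide
c7: i12 mul.MUL  no-port MUL/MUL
c8: i13 mulh.MUL  tail

CYCLES = 9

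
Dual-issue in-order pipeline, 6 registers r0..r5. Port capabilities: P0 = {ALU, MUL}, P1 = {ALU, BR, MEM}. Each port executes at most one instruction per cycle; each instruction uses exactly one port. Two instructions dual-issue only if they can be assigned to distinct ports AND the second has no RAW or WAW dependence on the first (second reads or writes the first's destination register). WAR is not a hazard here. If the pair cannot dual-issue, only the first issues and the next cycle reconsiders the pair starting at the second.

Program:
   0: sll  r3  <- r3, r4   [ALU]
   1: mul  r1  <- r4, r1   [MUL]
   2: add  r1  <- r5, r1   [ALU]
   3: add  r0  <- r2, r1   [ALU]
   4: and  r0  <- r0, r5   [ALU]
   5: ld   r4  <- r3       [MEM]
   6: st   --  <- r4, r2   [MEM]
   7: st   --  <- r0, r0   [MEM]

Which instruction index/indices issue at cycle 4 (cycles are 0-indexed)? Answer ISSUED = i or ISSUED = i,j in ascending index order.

#0 head=0: sll+mul i0/i1 dual
#1 head=2: add i2 RAW r1
#2 head=3: add i3 RAW+WAW r0
#3 head=4: and+ld i4/i5 dual
#4 head=6: st i6 no-port MEM/MEM
#5 head=7: st i7 tail

ISSUED = 6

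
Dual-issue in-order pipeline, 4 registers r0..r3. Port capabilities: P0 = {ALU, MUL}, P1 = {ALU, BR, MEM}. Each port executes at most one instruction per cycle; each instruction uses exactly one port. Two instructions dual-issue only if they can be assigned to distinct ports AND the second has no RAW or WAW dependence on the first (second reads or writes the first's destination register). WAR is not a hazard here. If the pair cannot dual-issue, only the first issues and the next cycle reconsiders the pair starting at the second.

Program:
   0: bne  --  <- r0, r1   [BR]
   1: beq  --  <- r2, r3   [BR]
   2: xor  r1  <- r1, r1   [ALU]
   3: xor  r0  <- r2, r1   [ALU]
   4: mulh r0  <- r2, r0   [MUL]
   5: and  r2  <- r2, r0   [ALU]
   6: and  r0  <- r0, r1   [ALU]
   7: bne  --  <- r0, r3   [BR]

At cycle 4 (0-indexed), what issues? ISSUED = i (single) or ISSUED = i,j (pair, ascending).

ISSUED = 5,6

[0] i0  bne  -- no-port BR/BR
[1] i1+i2  beq xor  -- dual
[2] i3  xor  -- RAW+WAW r0
[3] i4  mulh  -- RAW r0
[4] i5+i6  and and  -- dual
[5] i7  bne  -- tail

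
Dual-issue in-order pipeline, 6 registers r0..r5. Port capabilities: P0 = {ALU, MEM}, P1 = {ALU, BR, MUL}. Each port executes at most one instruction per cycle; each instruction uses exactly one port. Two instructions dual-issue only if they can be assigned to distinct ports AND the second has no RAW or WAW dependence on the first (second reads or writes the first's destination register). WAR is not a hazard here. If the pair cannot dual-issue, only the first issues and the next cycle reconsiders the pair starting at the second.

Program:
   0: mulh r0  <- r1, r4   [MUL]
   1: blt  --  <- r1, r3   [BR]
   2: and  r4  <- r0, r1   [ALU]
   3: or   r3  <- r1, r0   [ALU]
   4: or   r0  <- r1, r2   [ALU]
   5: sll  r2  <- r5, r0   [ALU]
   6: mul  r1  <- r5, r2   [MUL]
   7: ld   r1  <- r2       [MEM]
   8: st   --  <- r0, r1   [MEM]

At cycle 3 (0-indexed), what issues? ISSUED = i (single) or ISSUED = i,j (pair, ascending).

ISSUED = 5

c0: i0 mulh.MUL  no-port MUL/BR
c1: i1/i2 blt.BR and.ALU  2-wide
c2: i3/i4 or.ALU or.ALU  2-wide
c3: i5 sll.ALU  RAW r2
c4: i6 mul.MUL  WAW r1
c5: i7 ld.MEM  no-port MEM/MEM
c6: i8 st.MEM  tail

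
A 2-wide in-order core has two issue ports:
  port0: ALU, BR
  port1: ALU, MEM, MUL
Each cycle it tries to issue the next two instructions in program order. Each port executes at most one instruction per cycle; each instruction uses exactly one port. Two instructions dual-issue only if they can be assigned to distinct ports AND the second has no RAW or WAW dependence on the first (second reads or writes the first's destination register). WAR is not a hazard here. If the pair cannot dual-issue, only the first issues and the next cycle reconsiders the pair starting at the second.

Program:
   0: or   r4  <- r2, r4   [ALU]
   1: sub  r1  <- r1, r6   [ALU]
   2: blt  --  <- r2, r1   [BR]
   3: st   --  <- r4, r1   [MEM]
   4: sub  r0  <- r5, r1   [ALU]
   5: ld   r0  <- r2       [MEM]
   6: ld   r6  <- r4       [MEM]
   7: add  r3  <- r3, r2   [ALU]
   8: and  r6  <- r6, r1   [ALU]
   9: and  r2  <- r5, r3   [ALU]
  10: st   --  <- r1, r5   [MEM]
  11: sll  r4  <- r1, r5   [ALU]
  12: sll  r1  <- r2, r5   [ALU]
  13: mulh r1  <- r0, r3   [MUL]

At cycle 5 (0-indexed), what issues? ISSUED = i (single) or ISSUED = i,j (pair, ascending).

ISSUED = 8,9

  cy0 -> i0&i1 (or.ALU/sub.ALU) dual
  cy1 -> i2&i3 (blt.BR/st.MEM) dual
  cy2 -> i4 (sub.ALU) WAW r0
  cy3 -> i5 (ld.MEM) no-port MEM/MEM
  cy4 -> i6&i7 (ld.MEM/add.ALU) dual
  cy5 -> i8&i9 (and.ALU/and.ALU) dual
  cy6 -> i10&i11 (st.MEM/sll.ALU) dual
  cy7 -> i12 (sll.ALU) WAW r1
  cy8 -> i13 (mulh.MUL) tail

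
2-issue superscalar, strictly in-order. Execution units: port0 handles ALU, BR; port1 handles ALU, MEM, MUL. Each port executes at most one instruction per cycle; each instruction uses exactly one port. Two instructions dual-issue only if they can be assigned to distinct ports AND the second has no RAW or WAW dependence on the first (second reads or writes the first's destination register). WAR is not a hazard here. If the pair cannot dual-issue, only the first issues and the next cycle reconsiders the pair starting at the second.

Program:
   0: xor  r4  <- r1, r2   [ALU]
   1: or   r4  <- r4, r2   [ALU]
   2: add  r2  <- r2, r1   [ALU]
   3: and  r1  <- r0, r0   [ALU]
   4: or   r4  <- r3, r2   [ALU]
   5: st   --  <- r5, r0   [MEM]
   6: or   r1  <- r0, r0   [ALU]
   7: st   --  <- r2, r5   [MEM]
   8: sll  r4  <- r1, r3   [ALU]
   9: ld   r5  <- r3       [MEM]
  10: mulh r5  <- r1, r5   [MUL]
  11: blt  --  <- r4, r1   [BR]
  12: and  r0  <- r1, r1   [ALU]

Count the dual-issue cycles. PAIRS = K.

PAIRS = 5

#0 head=0: xor.ALU i0 RAW+WAW r4
#1 head=1: or.ALU add.ALU i1&i2 2-wide
#2 head=3: and.ALU or.ALU i3&i4 2-wide
#3 head=5: st.MEM or.ALU i5&i6 2-wide
#4 head=7: st.MEM sll.ALU i7&i8 2-wide
#5 head=9: ld.MEM i9 no-port MEM/MUL
#6 head=10: mulh.MUL blt.BR i10&i11 2-wide
#7 head=12: and.ALU i12 tail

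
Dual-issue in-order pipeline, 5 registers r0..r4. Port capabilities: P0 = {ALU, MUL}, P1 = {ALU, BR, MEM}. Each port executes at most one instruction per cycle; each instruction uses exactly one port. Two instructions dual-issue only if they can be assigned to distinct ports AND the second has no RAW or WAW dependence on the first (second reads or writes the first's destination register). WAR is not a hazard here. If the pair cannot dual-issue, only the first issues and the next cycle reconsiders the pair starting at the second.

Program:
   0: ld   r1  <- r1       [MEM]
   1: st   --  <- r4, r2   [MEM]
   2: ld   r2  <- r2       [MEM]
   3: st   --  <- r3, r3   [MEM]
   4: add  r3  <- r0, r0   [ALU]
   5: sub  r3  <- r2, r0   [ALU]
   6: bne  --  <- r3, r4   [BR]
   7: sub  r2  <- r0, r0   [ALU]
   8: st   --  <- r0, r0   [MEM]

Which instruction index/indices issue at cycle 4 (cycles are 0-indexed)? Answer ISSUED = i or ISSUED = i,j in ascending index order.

ISSUED = 5

0. ld.MEM @i0  | no-port MEM/MEM
1. st.MEM @i1  | no-port MEM/MEM
2. ld.MEM @i2  | no-port MEM/MEM
3. st.MEM add.ALU @i3/i4  | pair
4. sub.ALU @i5  | RAW r3
5. bne.BR sub.ALU @i6/i7  | pair
6. st.MEM @i8  | tail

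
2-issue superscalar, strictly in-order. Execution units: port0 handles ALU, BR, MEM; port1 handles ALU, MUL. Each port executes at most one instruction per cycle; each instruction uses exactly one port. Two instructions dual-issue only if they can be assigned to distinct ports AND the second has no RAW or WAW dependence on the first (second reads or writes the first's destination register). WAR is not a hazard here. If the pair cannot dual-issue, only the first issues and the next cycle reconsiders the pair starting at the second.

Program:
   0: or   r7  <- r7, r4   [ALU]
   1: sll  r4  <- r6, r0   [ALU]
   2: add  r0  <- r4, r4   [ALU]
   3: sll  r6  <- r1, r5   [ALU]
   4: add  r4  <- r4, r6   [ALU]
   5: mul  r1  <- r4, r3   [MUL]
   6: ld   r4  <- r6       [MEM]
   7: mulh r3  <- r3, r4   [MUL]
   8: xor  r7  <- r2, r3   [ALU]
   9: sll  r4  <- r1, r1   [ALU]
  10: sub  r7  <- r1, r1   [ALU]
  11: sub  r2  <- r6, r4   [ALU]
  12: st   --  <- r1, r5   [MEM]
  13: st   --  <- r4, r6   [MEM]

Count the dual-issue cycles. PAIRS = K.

PAIRS = 5

c0: i0+i1 or.ALU/sll.ALU  dual
c1: i2+i3 add.ALU/sll.ALU  dual
c2: i4 add.ALU  RAW r4
c3: i5+i6 mul.MUL/ld.MEM  dual
c4: i7 mulh.MUL  RAW r3
c5: i8+i9 xor.ALU/sll.ALU  dual
c6: i10+i11 sub.ALU/sub.ALU  dual
c7: i12 st.MEM  no-port MEM/MEM
c8: i13 st.MEM  tail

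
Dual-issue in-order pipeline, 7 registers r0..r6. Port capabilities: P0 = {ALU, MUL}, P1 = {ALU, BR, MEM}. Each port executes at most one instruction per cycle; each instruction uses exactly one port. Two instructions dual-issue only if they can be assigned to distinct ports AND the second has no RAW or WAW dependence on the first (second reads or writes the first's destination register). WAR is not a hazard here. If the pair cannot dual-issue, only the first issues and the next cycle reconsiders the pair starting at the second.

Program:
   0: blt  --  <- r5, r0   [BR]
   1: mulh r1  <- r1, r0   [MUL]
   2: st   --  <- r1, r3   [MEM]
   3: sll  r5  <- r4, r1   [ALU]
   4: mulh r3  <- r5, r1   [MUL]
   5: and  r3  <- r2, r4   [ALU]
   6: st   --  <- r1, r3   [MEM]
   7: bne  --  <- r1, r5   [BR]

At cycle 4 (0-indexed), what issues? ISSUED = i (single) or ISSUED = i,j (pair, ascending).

0. blt;mulh @i0/i1  | 2-wide
1. st;sll @i2/i3  | 2-wide
2. mulh @i4  | WAW r3
3. and @i5  | RAW r3
4. st @i6  | no-port MEM/BR
5. bne @i7  | tail

ISSUED = 6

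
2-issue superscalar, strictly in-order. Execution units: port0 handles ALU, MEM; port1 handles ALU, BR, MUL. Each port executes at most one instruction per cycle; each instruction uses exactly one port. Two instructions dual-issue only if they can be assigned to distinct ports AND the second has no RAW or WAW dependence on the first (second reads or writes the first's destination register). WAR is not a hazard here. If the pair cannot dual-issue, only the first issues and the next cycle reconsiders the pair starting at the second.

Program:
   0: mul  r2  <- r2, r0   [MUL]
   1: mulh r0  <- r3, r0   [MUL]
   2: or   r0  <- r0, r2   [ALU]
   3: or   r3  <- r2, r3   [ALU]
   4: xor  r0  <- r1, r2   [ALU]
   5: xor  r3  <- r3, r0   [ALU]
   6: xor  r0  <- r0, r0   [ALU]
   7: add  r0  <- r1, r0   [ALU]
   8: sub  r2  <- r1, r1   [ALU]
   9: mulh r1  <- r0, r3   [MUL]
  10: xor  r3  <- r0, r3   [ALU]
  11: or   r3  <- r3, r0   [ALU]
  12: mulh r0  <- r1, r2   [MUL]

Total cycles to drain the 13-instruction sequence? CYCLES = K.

[0] i0  mul  -- no-port MUL/MUL
[1] i1  mulh  -- RAW+WAW r0
[2] i2/i3  or+or  -- 2-wide
[3] i4  xor  -- RAW r0
[4] i5/i6  xor+xor  -- 2-wide
[5] i7/i8  add+sub  -- 2-wide
[6] i9/i10  mulh+xor  -- 2-wide
[7] i11/i12  or+mulh  -- 2-wide

CYCLES = 8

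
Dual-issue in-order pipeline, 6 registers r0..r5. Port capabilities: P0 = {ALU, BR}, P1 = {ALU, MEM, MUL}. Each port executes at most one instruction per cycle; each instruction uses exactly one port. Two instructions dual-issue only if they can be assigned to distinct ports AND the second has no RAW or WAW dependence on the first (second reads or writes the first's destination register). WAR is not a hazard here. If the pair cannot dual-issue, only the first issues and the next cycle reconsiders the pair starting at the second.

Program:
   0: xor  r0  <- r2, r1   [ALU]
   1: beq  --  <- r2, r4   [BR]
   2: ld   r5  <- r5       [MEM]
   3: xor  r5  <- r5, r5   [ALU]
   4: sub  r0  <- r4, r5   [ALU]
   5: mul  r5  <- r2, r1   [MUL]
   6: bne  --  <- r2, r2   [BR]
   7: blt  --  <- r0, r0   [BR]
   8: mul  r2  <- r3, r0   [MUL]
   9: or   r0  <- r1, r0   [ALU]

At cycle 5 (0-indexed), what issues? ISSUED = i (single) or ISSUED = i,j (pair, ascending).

  cy0 -> i0/i1 (xor.ALU+beq.BR) dual
  cy1 -> i2 (ld.MEM) RAW+WAW r5
  cy2 -> i3 (xor.ALU) RAW r5
  cy3 -> i4/i5 (sub.ALU+mul.MUL) dual
  cy4 -> i6 (bne.BR) no-port BR/BR
  cy5 -> i7/i8 (blt.BR+mul.MUL) dual
  cy6 -> i9 (or.ALU) tail

ISSUED = 7,8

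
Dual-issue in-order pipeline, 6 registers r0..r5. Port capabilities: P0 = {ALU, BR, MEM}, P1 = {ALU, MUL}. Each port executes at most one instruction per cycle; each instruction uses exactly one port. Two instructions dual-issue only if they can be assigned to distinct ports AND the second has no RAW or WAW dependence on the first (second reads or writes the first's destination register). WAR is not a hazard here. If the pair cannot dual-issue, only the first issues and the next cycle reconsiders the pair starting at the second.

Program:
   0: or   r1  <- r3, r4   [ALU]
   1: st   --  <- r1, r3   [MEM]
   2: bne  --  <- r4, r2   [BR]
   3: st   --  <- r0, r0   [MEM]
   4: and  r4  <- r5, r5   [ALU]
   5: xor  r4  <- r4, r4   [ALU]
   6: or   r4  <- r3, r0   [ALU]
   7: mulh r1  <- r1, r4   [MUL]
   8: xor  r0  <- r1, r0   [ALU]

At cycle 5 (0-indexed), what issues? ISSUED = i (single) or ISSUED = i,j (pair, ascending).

ISSUED = 6

0. or @i0  | RAW r1
1. st @i1  | no-port MEM/BR
2. bne @i2  | no-port BR/MEM
3. st+and @i3+i4  | 2-wide
4. xor @i5  | WAW r4
5. or @i6  | RAW r4
6. mulh @i7  | RAW r1
7. xor @i8  | tail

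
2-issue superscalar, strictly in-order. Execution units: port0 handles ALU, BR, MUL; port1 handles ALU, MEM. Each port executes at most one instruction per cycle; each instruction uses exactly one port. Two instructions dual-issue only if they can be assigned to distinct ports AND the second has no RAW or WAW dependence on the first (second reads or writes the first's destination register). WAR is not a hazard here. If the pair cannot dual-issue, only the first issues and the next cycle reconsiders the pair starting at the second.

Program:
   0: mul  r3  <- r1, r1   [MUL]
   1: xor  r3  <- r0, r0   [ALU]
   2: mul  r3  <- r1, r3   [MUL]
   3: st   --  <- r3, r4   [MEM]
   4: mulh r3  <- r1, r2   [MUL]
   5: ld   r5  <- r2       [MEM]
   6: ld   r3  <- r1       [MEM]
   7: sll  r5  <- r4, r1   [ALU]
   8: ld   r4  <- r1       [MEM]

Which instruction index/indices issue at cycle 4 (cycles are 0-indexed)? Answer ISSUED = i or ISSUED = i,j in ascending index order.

[0] i0  mul.MUL  -- WAW r3
[1] i1  xor.ALU  -- RAW+WAW r3
[2] i2  mul.MUL  -- RAW r3
[3] i3/i4  st.MEM mulh.MUL  -- pair
[4] i5  ld.MEM  -- no-port MEM/MEM
[5] i6/i7  ld.MEM sll.ALU  -- pair
[6] i8  ld.MEM  -- tail

ISSUED = 5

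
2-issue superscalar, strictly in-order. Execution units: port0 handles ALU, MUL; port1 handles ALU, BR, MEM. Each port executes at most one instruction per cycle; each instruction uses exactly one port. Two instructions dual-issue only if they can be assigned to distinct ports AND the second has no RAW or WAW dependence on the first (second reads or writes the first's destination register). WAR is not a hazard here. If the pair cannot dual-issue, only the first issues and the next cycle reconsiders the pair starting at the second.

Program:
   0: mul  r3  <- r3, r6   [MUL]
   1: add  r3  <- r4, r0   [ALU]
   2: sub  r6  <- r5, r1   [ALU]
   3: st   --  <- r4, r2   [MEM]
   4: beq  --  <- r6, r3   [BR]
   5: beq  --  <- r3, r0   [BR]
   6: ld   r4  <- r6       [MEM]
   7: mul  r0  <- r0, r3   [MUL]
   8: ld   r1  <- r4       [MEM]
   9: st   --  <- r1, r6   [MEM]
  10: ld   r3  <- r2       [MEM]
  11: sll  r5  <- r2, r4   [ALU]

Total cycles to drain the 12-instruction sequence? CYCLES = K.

  cy0 -> i0 (mul) WAW r3
  cy1 -> i1+i2 (add sub) 2-wide
  cy2 -> i3 (st) no-port MEM/BR
  cy3 -> i4 (beq) no-port BR/BR
  cy4 -> i5 (beq) no-port BR/MEM
  cy5 -> i6+i7 (ld mul) 2-wide
  cy6 -> i8 (ld) no-port MEM/MEM
  cy7 -> i9 (st) no-port MEM/MEM
  cy8 -> i10+i11 (ld sll) 2-wide

CYCLES = 9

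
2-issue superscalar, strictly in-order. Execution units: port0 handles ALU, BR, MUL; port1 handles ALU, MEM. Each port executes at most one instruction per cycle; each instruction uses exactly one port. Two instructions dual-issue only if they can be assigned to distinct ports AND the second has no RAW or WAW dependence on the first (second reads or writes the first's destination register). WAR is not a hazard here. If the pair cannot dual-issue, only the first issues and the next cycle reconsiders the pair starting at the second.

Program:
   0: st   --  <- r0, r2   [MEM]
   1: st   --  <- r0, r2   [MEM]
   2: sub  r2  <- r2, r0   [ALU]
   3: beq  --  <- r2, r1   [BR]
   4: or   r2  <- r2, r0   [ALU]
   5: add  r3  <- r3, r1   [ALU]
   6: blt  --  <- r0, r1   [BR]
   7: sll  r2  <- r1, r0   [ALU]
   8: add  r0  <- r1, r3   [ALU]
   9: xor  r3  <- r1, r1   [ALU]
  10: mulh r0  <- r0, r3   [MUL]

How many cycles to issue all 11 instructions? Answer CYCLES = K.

CYCLES = 7

[0] i0  st.MEM  -- no-port MEM/MEM
[1] i1,i2  st.MEM+sub.ALU  -- 2-wide
[2] i3,i4  beq.BR+or.ALU  -- 2-wide
[3] i5,i6  add.ALU+blt.BR  -- 2-wide
[4] i7,i8  sll.ALU+add.ALU  -- 2-wide
[5] i9  xor.ALU  -- RAW r3
[6] i10  mulh.MUL  -- tail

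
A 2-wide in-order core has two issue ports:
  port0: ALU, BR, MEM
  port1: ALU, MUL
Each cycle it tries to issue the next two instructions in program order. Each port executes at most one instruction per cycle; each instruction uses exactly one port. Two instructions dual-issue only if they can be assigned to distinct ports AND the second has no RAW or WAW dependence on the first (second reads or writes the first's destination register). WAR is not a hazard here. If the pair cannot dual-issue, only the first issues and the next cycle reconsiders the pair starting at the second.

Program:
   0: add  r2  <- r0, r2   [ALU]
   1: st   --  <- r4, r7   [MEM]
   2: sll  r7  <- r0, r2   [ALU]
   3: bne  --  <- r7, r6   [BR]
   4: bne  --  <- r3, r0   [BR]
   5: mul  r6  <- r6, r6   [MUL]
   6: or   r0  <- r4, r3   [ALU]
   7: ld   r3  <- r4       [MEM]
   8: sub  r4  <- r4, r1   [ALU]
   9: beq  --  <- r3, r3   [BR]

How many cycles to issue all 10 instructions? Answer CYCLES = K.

t=0 i0+i1:add;st ; dual
t=1 i2:sll ; RAW r7
t=2 i3:bne ; no-port BR/BR
t=3 i4+i5:bne;mul ; dual
t=4 i6+i7:or;ld ; dual
t=5 i8+i9:sub;beq ; dual

CYCLES = 6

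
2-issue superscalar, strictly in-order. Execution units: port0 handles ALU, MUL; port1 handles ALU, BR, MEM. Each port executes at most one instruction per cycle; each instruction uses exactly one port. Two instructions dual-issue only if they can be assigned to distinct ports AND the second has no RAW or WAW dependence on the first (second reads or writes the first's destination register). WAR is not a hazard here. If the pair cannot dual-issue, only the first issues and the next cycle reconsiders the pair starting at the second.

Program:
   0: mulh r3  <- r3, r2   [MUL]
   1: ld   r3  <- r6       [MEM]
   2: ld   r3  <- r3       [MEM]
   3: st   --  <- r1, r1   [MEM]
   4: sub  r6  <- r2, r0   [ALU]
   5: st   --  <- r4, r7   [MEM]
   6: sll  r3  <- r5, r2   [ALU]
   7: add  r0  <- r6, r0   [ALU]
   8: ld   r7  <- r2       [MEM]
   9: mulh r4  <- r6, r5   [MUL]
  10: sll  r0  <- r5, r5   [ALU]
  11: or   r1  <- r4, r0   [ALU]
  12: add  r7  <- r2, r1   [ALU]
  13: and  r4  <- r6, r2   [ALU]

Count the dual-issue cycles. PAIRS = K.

PAIRS = 5

#0 head=0: mulh.MUL i0 WAW r3
#1 head=1: ld.MEM i1 no-port MEM/MEM
#2 head=2: ld.MEM i2 no-port MEM/MEM
#3 head=3: st.MEM/sub.ALU i3,i4 dual
#4 head=5: st.MEM/sll.ALU i5,i6 dual
#5 head=7: add.ALU/ld.MEM i7,i8 dual
#6 head=9: mulh.MUL/sll.ALU i9,i10 dual
#7 head=11: or.ALU i11 RAW r1
#8 head=12: add.ALU/and.ALU i12,i13 dual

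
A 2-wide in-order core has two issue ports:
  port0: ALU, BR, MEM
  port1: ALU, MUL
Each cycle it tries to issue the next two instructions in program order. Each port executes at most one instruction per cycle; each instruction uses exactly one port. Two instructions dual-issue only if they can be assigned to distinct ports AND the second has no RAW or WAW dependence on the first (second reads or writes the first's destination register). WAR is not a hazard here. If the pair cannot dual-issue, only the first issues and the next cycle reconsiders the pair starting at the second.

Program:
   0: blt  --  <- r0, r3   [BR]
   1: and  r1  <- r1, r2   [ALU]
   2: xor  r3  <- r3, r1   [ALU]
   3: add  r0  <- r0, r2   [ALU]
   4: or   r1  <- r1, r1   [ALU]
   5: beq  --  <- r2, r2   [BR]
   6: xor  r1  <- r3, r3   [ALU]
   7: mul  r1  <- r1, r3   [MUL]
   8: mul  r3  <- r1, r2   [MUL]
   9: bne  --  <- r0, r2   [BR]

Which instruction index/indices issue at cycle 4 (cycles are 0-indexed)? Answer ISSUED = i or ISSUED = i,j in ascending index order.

c0: i0/i1 blt+and  2-wide
c1: i2/i3 xor+add  2-wide
c2: i4/i5 or+beq  2-wide
c3: i6 xor  RAW+WAW r1
c4: i7 mul  no-port MUL/MUL
c5: i8/i9 mul+bne  2-wide

ISSUED = 7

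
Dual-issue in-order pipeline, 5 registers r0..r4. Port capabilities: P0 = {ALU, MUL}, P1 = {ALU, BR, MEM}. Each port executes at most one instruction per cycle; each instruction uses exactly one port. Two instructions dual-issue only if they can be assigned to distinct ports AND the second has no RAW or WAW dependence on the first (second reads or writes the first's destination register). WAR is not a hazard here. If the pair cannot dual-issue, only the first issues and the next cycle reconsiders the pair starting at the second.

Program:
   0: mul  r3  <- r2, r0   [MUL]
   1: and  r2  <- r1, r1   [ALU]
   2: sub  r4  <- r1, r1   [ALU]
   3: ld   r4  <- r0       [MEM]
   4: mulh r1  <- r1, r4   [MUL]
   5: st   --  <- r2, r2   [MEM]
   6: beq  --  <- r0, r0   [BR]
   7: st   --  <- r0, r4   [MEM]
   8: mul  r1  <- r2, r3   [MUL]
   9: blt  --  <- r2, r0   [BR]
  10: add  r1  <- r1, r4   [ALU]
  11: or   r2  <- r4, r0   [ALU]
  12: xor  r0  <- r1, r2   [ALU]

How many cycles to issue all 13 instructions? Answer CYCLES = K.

t=0 i0/i1:mul.MUL/and.ALU ; 2-wide
t=1 i2:sub.ALU ; WAW r4
t=2 i3:ld.MEM ; RAW r4
t=3 i4/i5:mulh.MUL/st.MEM ; 2-wide
t=4 i6:beq.BR ; no-port BR/MEM
t=5 i7/i8:st.MEM/mul.MUL ; 2-wide
t=6 i9/i10:blt.BR/add.ALU ; 2-wide
t=7 i11:or.ALU ; RAW r2
t=8 i12:xor.ALU ; tail

CYCLES = 9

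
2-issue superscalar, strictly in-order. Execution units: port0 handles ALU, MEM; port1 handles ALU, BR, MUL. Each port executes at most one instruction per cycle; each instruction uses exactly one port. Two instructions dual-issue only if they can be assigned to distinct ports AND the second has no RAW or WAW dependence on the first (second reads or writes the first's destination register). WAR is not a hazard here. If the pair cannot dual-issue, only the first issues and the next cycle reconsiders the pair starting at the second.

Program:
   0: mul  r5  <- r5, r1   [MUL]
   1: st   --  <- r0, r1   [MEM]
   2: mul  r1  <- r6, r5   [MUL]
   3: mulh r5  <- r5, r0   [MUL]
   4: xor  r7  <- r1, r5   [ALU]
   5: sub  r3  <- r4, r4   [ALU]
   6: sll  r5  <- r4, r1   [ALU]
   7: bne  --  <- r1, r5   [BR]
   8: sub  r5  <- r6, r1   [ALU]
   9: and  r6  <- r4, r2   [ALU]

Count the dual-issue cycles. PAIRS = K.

  cy0 -> i0,i1 (mul+st) dual
  cy1 -> i2 (mul) no-port MUL/MUL
  cy2 -> i3 (mulh) RAW r5
  cy3 -> i4,i5 (xor+sub) dual
  cy4 -> i6 (sll) RAW r5
  cy5 -> i7,i8 (bne+sub) dual
  cy6 -> i9 (and) tail

PAIRS = 3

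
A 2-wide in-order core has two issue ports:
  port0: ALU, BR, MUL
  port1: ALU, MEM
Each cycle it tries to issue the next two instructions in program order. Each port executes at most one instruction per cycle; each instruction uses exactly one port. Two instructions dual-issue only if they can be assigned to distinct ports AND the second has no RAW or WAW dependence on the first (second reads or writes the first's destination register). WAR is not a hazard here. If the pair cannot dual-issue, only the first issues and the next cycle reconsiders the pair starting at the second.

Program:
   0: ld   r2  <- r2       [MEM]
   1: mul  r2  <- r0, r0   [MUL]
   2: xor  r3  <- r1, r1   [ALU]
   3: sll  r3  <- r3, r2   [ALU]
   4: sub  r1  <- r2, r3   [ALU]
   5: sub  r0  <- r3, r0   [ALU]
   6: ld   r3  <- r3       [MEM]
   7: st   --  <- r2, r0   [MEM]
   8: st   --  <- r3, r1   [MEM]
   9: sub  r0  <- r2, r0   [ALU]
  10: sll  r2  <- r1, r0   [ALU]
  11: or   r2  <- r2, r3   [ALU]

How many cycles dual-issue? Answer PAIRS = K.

PAIRS = 3

[0] i0  ld.MEM  -- WAW r2
[1] i1,i2  mul.MUL;xor.ALU  -- dual
[2] i3  sll.ALU  -- RAW r3
[3] i4,i5  sub.ALU;sub.ALU  -- dual
[4] i6  ld.MEM  -- no-port MEM/MEM
[5] i7  st.MEM  -- no-port MEM/MEM
[6] i8,i9  st.MEM;sub.ALU  -- dual
[7] i10  sll.ALU  -- RAW+WAW r2
[8] i11  or.ALU  -- tail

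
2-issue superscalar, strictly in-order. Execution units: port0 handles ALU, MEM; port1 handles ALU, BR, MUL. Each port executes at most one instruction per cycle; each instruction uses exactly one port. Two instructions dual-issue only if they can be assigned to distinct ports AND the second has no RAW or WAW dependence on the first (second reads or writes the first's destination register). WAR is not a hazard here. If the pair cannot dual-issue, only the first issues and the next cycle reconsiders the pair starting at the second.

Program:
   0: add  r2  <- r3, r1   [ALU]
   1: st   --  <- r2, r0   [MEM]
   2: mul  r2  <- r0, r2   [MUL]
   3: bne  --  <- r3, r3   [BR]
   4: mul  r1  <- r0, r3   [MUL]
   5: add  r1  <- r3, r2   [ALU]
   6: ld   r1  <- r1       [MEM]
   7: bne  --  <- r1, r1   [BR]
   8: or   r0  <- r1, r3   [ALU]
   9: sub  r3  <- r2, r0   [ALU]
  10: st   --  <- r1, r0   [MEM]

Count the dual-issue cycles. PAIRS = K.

#0 head=0: add.ALU i0 RAW r2
#1 head=1: st.MEM+mul.MUL i1+i2 dual
#2 head=3: bne.BR i3 no-port BR/MUL
#3 head=4: mul.MUL i4 WAW r1
#4 head=5: add.ALU i5 RAW+WAW r1
#5 head=6: ld.MEM i6 RAW r1
#6 head=7: bne.BR+or.ALU i7+i8 dual
#7 head=9: sub.ALU+st.MEM i9+i10 dual

PAIRS = 3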